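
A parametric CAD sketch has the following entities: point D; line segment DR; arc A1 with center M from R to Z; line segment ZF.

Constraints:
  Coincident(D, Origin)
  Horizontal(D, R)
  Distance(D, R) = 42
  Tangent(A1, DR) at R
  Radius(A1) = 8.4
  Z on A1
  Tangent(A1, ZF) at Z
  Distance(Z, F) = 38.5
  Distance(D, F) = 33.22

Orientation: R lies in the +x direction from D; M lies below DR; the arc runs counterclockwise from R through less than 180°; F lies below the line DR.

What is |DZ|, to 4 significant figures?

35.83

D is at the origin; D and R share the same y with |DR| = 42.0 and R on the +x side, so R = (42.00, 0.000). A1 meets DR tangentially, so MR is at right angles to DR, so M = R + (0, -8.4) = (42.00, -8.400). Since MZ ⟂ ZF (tangency), |MF| = √(8.4² + 38.5²) = 39.41 regardless of where Z sits on A1. So F lies on both circle(D, 33.22) and circle(M, 39.41); the below-DR intersection is F = (10.17, -31.63). Z is the foot of the tangent from F: Z = (35.72, -2.826).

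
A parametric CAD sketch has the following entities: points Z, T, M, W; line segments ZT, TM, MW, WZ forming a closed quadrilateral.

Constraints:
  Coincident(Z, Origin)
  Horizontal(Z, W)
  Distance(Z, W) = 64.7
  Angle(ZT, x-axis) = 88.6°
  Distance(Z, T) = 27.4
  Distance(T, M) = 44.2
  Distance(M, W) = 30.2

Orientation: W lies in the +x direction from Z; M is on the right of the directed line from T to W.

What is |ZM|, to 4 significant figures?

34.53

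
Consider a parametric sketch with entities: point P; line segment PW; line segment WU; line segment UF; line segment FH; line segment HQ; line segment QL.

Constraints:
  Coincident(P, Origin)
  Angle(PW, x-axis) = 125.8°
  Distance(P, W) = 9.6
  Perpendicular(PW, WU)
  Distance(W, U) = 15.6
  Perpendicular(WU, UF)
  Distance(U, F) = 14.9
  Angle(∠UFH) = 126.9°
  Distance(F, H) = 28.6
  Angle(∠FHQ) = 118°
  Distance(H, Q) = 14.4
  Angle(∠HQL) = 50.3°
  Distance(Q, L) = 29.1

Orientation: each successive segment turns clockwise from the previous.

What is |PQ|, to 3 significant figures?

26.1

P is at the origin; PW runs at 125.8° with length 9.6, so W = (-5.62, 7.79). PW is perpendicular to WU, so WU runs at 35.8°; with |WU| = 15.6, U = (7.04, 16.9). WU ⟂ UF, so UF runs at -54.2°; with |UF| = 14.9, F = (15.8, 4.83). ∠UFH = 126.9° gives FH at -107° from the x-axis; with |FH| = 28.6, H = (7.25, -22.5). ∠FHQ = 118.0° gives HQ at -169° from the x-axis; with |HQ| = 14.4, Q = (-6.90, -25.2). Then |PQ| = |Q − P| = 26.1.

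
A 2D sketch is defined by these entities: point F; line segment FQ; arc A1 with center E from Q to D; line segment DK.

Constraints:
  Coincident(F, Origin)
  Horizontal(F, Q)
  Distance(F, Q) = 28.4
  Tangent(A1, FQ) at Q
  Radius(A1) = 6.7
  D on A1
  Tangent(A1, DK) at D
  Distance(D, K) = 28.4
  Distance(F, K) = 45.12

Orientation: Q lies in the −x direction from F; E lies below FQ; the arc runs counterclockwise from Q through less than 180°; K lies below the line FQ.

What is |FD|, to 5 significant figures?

35.876

F is at the origin; FQ is horizontal with |FQ| = 28.4 and Q on the −x side, so Q = (-28.400, 0.0000). The tangent condition forces EQ to be normal to FQ, so E = Q + (0, -6.7) = (-28.400, -6.7000). Since ED ⟂ DK (tangency), |EK| = √(6.7² + 28.4²) = 29.180 regardless of where D sits on A1. So K lies on both circle(F, 45.12) and circle(E, 29.180); the below-FQ intersection is K = (-27.381, -35.862). D is the foot of the tangent from K: D = (-34.863, -8.4651).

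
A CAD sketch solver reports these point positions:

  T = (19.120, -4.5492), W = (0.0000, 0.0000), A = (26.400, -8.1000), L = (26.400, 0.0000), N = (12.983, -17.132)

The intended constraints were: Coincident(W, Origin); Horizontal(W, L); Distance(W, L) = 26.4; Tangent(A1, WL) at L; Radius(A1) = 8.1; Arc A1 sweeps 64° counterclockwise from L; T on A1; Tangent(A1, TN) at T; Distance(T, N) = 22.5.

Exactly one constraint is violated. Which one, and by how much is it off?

Distance(T, N) = 22.5 — off by 8.50.

W = (0.00, 0.00) ✓; W.y = 0.00, L.y = 0.00 ✓; |WL| = 26.40 ✓; ∠(AL, LW) = 90.00° ✓; |AL| = 8.100 ✓; bearing(A→T) − bearing(A→L) = 64.00° ✓; |AT| = 8.100 ✓; ∠(AT, TN) = 90.00° ✓; |TN| = 14.00 ✗.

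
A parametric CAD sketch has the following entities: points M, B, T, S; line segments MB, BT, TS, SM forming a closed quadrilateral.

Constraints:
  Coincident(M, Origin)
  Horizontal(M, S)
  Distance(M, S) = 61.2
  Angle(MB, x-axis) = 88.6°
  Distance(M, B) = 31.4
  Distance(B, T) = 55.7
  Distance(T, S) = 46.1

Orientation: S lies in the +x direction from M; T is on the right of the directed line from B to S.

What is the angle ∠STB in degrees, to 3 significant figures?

83.4°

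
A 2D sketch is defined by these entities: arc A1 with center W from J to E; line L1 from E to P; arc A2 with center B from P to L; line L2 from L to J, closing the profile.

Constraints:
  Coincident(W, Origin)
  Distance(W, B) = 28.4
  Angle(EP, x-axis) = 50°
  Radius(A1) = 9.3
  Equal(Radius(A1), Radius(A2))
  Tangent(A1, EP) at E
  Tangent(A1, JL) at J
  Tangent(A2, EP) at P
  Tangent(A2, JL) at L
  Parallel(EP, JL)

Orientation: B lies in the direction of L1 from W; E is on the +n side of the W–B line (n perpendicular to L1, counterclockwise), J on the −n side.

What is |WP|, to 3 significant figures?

29.9

The slot axis is L1's direction at 50.0°, so u = (cos 50.0°, sin 50.0°) = (0.643, 0.766) and n = (−sin 50.0°, cos 50.0°) = (-0.766, 0.643). W is at the origin and B lies 28.4 along u from W, so B = 28.4·u = (18.3, 21.8). Tangency of A1 to both parallel lines with radius 9.3 puts E and J at W ± 9.3·n: E = (-7.12, 5.98), J = (7.12, -5.98). Equal radii place P and L the same way about B: P = B + 9.3·n = (11.1, 27.7), L = B − 9.3·n = (25.4, 15.8). Then |WP| = |P − W| = 29.9.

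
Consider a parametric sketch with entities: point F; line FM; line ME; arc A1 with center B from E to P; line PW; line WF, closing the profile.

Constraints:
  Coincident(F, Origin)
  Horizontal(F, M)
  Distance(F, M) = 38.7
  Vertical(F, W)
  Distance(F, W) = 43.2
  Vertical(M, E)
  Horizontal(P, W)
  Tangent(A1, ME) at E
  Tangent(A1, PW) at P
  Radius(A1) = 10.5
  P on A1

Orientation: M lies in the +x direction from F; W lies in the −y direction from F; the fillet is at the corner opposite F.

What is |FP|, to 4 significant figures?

51.59

F is at the origin; F and M share the same y with |FM| = 38.7 and M on the +x side, so M = (38.70, 0.000). FW is vertical with |FW| = 43.2 and W on the −y side, so W = (0.000, -43.20). The virtual corner opposite F is at (38.70, -43.20). Since A1 is tangent to ME there, BE ⟂ ME and tangency of A1 to PW means the radius BP is perpendicular to PW, with radius 10.5, so the center B sits 10.5 in from both sides at B = (28.20, -32.70). That places the tangent points at E = (38.70, -32.70) on ME and P = (28.20, -43.20) on PW. Then |FP| = |P − F| = 51.59.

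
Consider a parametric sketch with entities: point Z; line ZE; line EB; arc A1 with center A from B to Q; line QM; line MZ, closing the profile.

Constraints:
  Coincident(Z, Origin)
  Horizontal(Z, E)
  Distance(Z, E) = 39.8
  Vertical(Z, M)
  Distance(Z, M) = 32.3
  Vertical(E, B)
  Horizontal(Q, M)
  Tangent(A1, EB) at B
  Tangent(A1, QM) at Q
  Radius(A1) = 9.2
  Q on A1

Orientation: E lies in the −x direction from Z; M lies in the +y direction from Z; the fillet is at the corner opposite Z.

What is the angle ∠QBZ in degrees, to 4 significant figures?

75.13°

Z is at the origin; ZE is horizontal with |ZE| = 39.8 and E on the −x side, so E = (-39.80, 0.000). ZM is vertical with |ZM| = 32.3 and M on the +y side, so M = (0.000, 32.30). The virtual corner opposite Z is at (-39.80, 32.30). A1 meets EB tangentially, so AB is at right angles to EB and tangency of A1 to QM means the radius AQ is perpendicular to QM, with radius 9.2, so the center A sits 9.2 in from both sides at A = (-30.60, 23.10). That places the tangent points at B = (-39.80, 23.10) on EB and Q = (-30.60, 32.30) on QM. Then cos ∠QBZ = BQ·BZ / (|BQ||BZ|), giving 75.13°.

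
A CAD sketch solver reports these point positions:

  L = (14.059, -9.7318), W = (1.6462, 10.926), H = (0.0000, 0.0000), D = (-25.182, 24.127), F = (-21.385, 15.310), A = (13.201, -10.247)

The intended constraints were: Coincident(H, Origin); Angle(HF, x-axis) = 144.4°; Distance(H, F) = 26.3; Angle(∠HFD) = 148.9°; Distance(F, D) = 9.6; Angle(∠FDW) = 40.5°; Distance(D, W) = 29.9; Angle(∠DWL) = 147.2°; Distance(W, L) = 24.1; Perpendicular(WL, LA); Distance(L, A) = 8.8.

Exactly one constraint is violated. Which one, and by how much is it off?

Distance(L, A) = 8.8 — off by 7.80.

H = (0.00, 0.00) ✓; HF at 144.4° ✓; |HF| = 26.30 ✓; ∠HFD = 148.9° ✓; |FD| = 9.600 ✓; ∠FDW = 40.50° ✓; |DW| = 29.90 ✓; ∠DWL = 147.2° ✓; |WL| = 24.10 ✓; ∠(WL, LA) = 90.02° ✓; |LA| = 1.001 ✗.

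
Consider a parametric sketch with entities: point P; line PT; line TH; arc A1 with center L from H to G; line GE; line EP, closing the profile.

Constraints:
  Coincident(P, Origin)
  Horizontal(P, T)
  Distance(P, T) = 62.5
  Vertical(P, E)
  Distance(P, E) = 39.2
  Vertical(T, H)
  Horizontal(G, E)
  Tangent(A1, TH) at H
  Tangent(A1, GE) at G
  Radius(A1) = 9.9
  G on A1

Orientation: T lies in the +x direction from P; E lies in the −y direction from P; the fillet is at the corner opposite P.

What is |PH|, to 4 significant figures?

69.03

P is at the origin; PT is horizontal with |PT| = 62.5 and T on the +x side, so T = (62.50, 0.000). P and E share the same x with |PE| = 39.2 and E on the −y side, so E = (0.000, -39.20). The virtual corner opposite P is at (62.50, -39.20). The tangent condition forces LH to be normal to TH and the tangent condition forces LG to be normal to GE, with radius 9.9, so the center L sits 9.9 in from both sides at L = (52.60, -29.30). That places the tangent points at H = (62.50, -29.30) on TH and G = (52.60, -39.20) on GE. Then |PH| = |H − P| = 69.03.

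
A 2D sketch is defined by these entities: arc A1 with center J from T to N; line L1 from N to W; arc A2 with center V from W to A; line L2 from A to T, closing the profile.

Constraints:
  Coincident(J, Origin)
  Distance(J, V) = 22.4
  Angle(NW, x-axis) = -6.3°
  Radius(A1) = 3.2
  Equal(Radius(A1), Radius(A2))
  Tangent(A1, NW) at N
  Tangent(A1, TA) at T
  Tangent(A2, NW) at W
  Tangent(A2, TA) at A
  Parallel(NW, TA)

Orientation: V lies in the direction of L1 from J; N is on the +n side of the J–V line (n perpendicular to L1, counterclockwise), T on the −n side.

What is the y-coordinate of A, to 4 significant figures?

-5.639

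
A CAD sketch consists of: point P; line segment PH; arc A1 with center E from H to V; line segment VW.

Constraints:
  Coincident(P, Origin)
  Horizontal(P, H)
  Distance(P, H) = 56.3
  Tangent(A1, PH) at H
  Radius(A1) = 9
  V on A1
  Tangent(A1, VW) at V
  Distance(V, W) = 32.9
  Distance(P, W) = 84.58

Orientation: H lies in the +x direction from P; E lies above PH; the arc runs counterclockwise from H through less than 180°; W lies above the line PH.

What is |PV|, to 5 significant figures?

65.001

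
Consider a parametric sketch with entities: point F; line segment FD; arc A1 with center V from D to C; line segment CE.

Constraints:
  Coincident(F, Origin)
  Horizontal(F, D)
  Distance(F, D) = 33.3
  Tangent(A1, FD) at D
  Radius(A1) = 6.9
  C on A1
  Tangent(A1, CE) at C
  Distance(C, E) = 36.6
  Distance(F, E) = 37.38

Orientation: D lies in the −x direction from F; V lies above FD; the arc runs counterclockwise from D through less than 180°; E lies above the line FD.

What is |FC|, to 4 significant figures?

27.45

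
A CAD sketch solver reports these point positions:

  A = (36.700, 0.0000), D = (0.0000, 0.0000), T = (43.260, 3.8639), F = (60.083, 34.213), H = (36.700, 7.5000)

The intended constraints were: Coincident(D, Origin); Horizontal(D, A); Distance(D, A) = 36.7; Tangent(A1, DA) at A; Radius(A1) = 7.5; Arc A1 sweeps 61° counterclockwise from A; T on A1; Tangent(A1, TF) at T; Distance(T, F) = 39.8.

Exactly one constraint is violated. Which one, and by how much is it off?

Distance(T, F) = 39.8 — off by 5.10.

D = (0.00, 0.00) ✓; D.y = 0.00, A.y = 0.00 ✓; |DA| = 36.70 ✓; ∠(HA, AD) = 90.00° ✓; |HA| = 7.500 ✓; bearing(H→T) − bearing(H→A) = 61.00° ✓; |HT| = 7.500 ✓; ∠(HT, TF) = 90.00° ✓; |TF| = 34.70 ✗.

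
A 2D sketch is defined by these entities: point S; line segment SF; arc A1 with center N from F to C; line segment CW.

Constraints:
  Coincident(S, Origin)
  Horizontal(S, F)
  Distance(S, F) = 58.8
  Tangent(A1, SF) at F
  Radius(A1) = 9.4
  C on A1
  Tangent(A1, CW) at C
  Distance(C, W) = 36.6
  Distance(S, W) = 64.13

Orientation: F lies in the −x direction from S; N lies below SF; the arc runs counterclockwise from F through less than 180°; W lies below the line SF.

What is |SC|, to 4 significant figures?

68.16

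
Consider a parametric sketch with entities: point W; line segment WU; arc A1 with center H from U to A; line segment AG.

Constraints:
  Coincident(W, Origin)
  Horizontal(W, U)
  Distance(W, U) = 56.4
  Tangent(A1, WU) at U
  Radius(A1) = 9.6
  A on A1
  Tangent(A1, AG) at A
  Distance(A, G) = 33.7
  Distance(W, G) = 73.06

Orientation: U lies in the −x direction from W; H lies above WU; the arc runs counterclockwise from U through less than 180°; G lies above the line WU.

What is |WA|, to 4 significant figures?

48.94

W is at the origin; WU is horizontal with |WU| = 56.4 and U on the −x side, so U = (-56.40, 0.000). The tangent condition forces HU to be normal to WU, so H = U + (0, 9.6) = (-56.40, 9.600). Since HA ⟂ AG (tangency), |HG| = √(9.6² + 33.7²) = 35.04 regardless of where A sits on A1. So G lies on both circle(W, 73.06) and circle(H, 35.04); the above-WU intersection is G = (-57.86, 44.61). A is the foot of the tangent from G: A = (-47.28, 12.61).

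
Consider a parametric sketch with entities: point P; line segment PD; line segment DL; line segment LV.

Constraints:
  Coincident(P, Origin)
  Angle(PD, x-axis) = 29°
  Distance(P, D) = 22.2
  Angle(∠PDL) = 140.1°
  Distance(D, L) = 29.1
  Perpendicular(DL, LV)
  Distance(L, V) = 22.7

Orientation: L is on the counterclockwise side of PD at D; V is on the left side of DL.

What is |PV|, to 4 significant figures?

46.90

P is at the origin; PD runs at 29.0° with length 22.2, so D = 22.2·(cos 29.0°, sin 29.0°) = (19.42, 10.76). ∠PDL = 140.1°, so DL runs at 29.0° + (180° − 140.1°) = 68.90° from the x-axis; with |DL| = 29.1, L = D + 29.1·(cos 68.90°, sin 68.90°) = (29.89, 37.91). DL is perpendicular to LV; with |LV| = 22.7 on the left of DL, V = L + 22.7·(-0.9330, 0.3600) = (8.714, 46.08). Then |PV| = |V − P| = 46.90.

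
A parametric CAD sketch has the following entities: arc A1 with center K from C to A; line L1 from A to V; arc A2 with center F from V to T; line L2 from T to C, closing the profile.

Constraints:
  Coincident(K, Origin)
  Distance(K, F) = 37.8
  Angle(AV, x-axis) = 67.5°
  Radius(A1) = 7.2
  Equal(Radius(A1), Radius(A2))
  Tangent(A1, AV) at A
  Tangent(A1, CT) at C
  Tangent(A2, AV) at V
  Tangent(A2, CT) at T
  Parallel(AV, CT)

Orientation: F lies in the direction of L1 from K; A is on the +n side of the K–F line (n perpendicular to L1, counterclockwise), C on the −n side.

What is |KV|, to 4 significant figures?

38.48

The slot axis is L1's direction at 67.5°, so u = (cos 67.5°, sin 67.5°) = (0.3827, 0.9239) and n = (−sin 67.5°, cos 67.5°) = (-0.9239, 0.3827). K is at the origin and F lies 37.8 along u from K, so F = 37.8·u = (14.47, 34.92). Tangency of A1 to both parallel lines with radius 7.2 puts A and C at K ± 7.2·n: A = (-6.652, 2.755), C = (6.652, -2.755). Equal radii place V and T the same way about F: V = F + 7.2·n = (7.814, 37.68), T = F − 7.2·n = (21.12, 32.17). Then |KV| = |V − K| = 38.48.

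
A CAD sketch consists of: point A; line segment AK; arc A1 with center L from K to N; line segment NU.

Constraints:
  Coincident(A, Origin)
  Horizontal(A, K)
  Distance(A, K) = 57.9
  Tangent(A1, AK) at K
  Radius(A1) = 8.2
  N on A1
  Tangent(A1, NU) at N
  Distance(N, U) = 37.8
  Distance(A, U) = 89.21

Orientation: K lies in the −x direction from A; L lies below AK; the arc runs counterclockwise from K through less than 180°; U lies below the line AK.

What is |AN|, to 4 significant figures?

65.71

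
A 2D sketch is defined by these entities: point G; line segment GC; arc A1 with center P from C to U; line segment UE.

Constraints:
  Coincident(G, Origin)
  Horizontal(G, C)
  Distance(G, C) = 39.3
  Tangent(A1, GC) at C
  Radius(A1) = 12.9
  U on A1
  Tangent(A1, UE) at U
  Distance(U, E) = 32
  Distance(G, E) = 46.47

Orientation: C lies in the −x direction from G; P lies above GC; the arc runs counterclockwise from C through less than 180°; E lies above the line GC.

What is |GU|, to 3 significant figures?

28.6

G is at the origin; GC is horizontal with |GC| = 39.3 and C on the −x side, so C = (-39.3, 0.00). A1 meets GC tangentially, so PC is at right angles to GC, so P = C + (0, 12.9) = (-39.3, 12.9). Since PU ⟂ UE (tangency), |PE| = √(12.9² + 32.0²) = 34.5 regardless of where U sits on A1. So E lies on both circle(G, 46.47) and circle(P, 34.5); the above-GC intersection is E = (-20.4, 41.8). U is the foot of the tangent from E: U = (-26.6, 10.4).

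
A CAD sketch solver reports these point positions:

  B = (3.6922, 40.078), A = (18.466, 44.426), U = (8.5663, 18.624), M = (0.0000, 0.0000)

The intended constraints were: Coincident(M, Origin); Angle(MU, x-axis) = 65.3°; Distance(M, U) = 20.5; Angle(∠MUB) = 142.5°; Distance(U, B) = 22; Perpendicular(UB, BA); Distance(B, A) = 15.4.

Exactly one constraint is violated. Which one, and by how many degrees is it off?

Perpendicular(UB, BA) — off by 3.60°.

M = (0.00, 0.00) ✓; MU at 65.30° ✓; |MU| = 20.50 ✓; ∠MUB = 142.5° ✓; |UB| = 22.00 ✓; ∠(UB, BA) = 86.40° ✗; |BA| = 15.40 ✓.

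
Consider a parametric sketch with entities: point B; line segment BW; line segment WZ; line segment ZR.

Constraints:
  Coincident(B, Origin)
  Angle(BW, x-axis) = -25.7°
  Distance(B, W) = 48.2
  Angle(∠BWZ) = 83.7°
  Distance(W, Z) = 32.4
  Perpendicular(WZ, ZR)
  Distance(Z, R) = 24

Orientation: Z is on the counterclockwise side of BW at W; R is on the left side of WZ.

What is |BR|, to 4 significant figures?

36.15

B is at the origin; BW runs at -25.7° with length 48.2, so W = 48.2·(cos -25.7°, sin -25.7°) = (43.43, -20.90). ∠BWZ = 83.7°, so WZ runs at -25.7° + (180° − 83.7°) = 70.60° from the x-axis; with |WZ| = 32.4, Z = W + 32.4·(cos 70.60°, sin 70.60°) = (54.19, 9.658). WZ is perpendicular to ZR; with |ZR| = 24.0 on the left of WZ, R = Z + 24.0·(-0.9432, 0.3322) = (31.56, 17.63). Then |BR| = |R − B| = 36.15.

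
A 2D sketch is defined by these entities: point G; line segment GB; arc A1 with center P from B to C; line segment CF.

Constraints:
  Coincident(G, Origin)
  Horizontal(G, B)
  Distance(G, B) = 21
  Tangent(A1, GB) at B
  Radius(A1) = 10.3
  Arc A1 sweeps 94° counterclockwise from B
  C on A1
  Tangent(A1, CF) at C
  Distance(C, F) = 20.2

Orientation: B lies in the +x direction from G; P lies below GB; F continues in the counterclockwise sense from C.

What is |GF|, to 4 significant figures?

33.45

G is at the origin; GB is horizontal with |GB| = 21.0 and B on the +x side, so B = (21.00, 0.000). A1 meets GB tangentially, so PB is at right angles to GB, so P = B + (0, -10.3) = (21.00, -10.30). On A1, B sits at bearing 90° from P; a 94° counterclockwise sweep puts C at bearing 184°, so C = P + 10.3·(cos 184°, sin 184°) = (10.73, -11.02). The tangent condition forces PC to be normal to CF, so CF runs along (−sin 184°, cos 184°); with |CF| = 20.2, F = (12.13, -31.17). Then |GF| = |F − G| = 33.45.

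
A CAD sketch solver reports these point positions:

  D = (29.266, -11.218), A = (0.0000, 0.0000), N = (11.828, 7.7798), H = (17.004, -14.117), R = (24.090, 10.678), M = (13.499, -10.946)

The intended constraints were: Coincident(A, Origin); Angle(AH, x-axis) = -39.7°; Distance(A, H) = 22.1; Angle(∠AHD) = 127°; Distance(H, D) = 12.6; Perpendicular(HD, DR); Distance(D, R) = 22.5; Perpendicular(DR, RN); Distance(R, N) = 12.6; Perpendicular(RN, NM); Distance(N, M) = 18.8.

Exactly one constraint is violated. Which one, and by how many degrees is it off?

Perpendicular(RN, NM) — off by 8.20°.

A = (0.00, 0.00) ✓; AH at -39.70° ✓; |AH| = 22.10 ✓; ∠AHD = 127.0° ✓; |HD| = 12.60 ✓; ∠(HD, DR) = 90.00° ✓; |DR| = 22.50 ✓; ∠(DR, RN) = 90.00° ✓; |RN| = 12.60 ✓; ∠(RN, NM) = 81.80° ✗; |NM| = 18.80 ✓.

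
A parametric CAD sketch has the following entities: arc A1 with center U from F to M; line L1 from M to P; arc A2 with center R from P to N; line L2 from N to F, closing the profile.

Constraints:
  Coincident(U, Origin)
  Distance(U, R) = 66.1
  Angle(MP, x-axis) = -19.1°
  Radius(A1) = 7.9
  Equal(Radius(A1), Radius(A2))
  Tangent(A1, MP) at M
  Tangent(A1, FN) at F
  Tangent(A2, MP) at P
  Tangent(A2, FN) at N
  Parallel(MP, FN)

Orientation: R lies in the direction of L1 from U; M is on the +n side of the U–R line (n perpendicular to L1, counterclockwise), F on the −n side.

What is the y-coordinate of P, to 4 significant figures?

-14.16

The slot axis is L1's direction at -19.1°, so u = (cos -19.1°, sin -19.1°) = (0.9449, -0.3272) and n = (−sin -19.1°, cos -19.1°) = (0.3272, 0.9449). U is at the origin and R lies 66.1 along u from U, so R = 66.1·u = (62.46, -21.63). Tangency of A1 to both parallel lines with radius 7.9 puts M and F at U ± 7.9·n: M = (2.585, 7.465), F = (-2.585, -7.465). Equal radii place P and N the same way about R: P = R + 7.9·n = (65.05, -14.16), N = R − 7.9·n = (59.88, -29.09). So P.y = -14.16.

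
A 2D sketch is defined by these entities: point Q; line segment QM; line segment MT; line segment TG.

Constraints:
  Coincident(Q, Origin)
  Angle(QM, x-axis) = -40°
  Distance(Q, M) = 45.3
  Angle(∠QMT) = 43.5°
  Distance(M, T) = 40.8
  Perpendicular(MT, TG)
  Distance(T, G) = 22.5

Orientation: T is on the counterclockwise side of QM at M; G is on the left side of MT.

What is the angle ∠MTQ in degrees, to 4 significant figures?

75.71°

Q is at the origin; QM runs at -40.0° with length 45.3, so M = 45.3·(cos -40.0°, sin -40.0°) = (34.70, -29.12). ∠QMT = 43.5°, so MT runs at -40.0° + (180° − 43.5°) = 96.50° from the x-axis; with |MT| = 40.8, T = M + 40.8·(cos 96.50°, sin 96.50°) = (30.08, 11.42). Then cos ∠MTQ = TM·TQ / (|TM||TQ|), giving 75.71°.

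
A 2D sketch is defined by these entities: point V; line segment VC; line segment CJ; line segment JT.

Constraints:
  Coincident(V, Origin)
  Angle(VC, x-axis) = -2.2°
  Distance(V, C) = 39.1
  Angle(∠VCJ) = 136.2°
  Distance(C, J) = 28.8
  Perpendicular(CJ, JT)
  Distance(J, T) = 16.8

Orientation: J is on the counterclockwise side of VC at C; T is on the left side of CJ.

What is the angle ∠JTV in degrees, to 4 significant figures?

100.2°

V is at the origin; VC runs at -2.2° with length 39.1, so C = 39.1·(cos -2.2°, sin -2.2°) = (39.07, -1.501). ∠VCJ = 136.2°, so CJ runs at -2.2° + (180° − 136.2°) = 41.60° from the x-axis; with |CJ| = 28.8, J = C + 28.8·(cos 41.60°, sin 41.60°) = (60.61, 17.62). The perpendicularity gives JT at right angles to CJ; with |JT| = 16.8 on the left of CJ, T = J + 16.8·(-0.6639, 0.7478) = (49.45, 30.18). Then cos ∠JTV = TJ·TV / (|TJ||TV|), giving 100.2°.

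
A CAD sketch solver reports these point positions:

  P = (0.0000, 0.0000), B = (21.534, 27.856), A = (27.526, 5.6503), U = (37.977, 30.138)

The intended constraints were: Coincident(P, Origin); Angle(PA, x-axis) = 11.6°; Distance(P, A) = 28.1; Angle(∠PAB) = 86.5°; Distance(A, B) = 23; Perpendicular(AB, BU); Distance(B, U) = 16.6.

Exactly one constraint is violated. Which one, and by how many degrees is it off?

Perpendicular(AB, BU) — off by 7.20°.

P = (0.00, 0.00) ✓; PA at 11.60° ✓; |PA| = 28.10 ✓; ∠PAB = 86.50° ✓; |AB| = 23.00 ✓; ∠(AB, BU) = 97.20° ✗; |BU| = 16.60 ✓.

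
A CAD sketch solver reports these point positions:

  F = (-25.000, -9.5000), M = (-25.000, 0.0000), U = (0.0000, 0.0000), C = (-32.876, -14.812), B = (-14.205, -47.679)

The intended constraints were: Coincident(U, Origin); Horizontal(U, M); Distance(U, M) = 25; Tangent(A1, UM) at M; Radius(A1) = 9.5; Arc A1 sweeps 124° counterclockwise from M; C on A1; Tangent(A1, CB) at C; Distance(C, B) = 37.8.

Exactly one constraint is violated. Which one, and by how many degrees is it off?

Tangent(A1, CB) at C — off by 4.40°.

U = (0.00, 0.00) ✓; U.y = 0.00, M.y = 0.00 ✓; |UM| = 25.00 ✓; ∠(FM, MU) = 90.00° ✓; |FM| = 9.500 ✓; bearing(F→C) − bearing(F→M) = 124.0° ✓; |FC| = 9.500 ✓; ∠(FC, CB) = 94.40° ✗; |CB| = 37.80 ✓.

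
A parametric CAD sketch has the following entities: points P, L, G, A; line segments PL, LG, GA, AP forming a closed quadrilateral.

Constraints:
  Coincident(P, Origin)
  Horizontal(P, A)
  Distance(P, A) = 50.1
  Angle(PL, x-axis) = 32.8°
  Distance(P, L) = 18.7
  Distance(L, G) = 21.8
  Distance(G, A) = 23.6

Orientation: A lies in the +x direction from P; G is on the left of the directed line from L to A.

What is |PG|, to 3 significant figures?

40.4

P is at the origin; PA is horizontal with |PA| = 50.1 and A in +x, so A = (50.1, 0). PL runs at 32.8° with |PL| = 18.7, so L = (15.7, 10.1). G is determined by |LG| = 21.8 and |GA| = 23.6 together: it lies at the intersection of circle(L, 21.8) and circle(A, 23.6). With |LA| = 35.8, the foot of the radical line on LA is 16.8 from L and the perpendicular offset is √(21.8² − 16.8²) = 13.9. Taking the left-of-LA solution: G = (35.7, 18.7).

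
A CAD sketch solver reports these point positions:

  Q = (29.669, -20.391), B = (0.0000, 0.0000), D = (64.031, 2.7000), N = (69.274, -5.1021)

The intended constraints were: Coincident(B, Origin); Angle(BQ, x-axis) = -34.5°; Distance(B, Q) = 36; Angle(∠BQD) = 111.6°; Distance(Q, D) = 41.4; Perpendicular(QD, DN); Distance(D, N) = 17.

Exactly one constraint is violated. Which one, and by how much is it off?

Distance(D, N) = 17 — off by 7.60.

B = (0.00, 0.00) ✓; BQ at -34.50° ✓; |BQ| = 36.00 ✓; ∠BQD = 111.6° ✓; |QD| = 41.40 ✓; ∠(QD, DN) = 90.00° ✓; |DN| = 9.400 ✗.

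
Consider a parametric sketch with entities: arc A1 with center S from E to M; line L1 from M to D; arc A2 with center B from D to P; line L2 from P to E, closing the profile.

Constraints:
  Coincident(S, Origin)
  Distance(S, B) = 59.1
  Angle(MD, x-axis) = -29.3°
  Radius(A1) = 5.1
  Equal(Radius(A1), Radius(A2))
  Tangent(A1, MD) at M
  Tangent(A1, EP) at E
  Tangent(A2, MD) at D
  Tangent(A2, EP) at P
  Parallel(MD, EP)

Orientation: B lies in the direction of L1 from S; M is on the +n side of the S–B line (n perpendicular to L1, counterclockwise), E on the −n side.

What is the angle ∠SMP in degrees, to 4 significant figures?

80.21°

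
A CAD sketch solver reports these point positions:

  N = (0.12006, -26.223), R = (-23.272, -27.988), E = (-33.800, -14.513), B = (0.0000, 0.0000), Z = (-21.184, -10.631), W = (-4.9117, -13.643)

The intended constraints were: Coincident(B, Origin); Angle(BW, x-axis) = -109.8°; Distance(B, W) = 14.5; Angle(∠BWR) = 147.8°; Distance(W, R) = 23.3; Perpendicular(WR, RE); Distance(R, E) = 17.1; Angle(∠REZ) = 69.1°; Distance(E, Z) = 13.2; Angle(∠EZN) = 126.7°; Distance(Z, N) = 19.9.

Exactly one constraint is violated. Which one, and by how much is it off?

Distance(Z, N) = 19.9 — off by 6.50.

B = (0.00, 0.00) ✓; BW at -109.8° ✓; |BW| = 14.50 ✓; ∠BWR = 147.8° ✓; |WR| = 23.30 ✓; ∠(WR, RE) = 90.00° ✓; |RE| = 17.10 ✓; ∠REZ = 69.10° ✓; |EZ| = 13.20 ✓; ∠EZN = 126.7° ✓; |ZN| = 26.40 ✗.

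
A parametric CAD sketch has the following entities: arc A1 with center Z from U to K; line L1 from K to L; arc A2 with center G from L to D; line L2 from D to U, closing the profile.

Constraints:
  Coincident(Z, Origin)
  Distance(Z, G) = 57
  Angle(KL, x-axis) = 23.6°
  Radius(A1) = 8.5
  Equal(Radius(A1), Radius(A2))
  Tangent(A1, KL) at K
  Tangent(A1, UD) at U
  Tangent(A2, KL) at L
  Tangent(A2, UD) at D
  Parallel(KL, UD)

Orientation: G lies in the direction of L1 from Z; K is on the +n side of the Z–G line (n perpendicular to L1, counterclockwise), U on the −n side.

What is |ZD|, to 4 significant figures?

57.63

The slot axis is L1's direction at 23.6°, so u = (cos 23.6°, sin 23.6°) = (0.9164, 0.4003) and n = (−sin 23.6°, cos 23.6°) = (-0.4003, 0.9164). Z is at the origin and G lies 57.0 along u from Z, so G = 57.0·u = (52.23, 22.82). Tangency of A1 to both parallel lines with radius 8.5 puts K and U at Z ± 8.5·n: K = (-3.403, 7.789), U = (3.403, -7.789). Equal radii place L and D the same way about G: L = G + 8.5·n = (48.83, 30.61), D = G − 8.5·n = (55.64, 15.03). Then |ZD| = |D − Z| = 57.63.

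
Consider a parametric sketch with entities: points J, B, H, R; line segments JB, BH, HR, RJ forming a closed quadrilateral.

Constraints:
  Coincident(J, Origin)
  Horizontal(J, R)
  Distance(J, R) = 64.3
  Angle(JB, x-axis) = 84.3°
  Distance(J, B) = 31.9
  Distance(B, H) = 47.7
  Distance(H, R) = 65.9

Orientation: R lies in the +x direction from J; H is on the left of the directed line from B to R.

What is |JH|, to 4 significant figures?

73.59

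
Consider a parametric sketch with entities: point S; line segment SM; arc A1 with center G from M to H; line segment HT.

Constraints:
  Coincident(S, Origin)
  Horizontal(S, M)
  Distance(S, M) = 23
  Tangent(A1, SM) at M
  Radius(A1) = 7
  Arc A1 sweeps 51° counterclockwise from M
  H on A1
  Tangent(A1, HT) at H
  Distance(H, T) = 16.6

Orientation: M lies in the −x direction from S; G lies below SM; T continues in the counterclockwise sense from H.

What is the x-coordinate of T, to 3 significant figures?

-38.9

On A1, M sits at bearing 90° from G; a 51° counterclockwise sweep puts H at bearing 141°, so H = G + 7.0·(cos 141°, sin 141°) = (-28.4, -2.59). Since A1 is tangent to HT there, GH ⟂ HT, so HT runs along (−sin 141°, cos 141°); with |HT| = 16.6, T = (-38.9, -15.5). So T.x = -38.9.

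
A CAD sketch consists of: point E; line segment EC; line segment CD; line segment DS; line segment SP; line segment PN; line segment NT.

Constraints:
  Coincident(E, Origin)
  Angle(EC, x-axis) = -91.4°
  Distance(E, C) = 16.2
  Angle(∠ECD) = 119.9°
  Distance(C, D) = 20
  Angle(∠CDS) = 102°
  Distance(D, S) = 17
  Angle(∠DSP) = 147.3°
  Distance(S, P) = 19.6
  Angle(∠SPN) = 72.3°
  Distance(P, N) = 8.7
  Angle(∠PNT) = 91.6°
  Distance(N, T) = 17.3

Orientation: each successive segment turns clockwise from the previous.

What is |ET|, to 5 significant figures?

28.276

∠SPN = 72.3° gives PN at -9.9000° from the x-axis; with |PN| = 8.7, N = (-23.102, 5.1114). ∠PNT = 91.6° gives NT at -98.300° from the x-axis; with |NT| = 17.3, T = (-25.600, -12.007). Then |ET| = |T − E| = 28.276.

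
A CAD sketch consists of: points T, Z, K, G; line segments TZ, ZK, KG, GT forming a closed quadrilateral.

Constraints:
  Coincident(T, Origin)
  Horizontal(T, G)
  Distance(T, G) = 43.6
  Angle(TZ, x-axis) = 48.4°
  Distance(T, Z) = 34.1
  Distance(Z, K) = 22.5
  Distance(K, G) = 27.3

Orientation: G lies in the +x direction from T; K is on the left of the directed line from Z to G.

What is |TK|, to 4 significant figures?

52.67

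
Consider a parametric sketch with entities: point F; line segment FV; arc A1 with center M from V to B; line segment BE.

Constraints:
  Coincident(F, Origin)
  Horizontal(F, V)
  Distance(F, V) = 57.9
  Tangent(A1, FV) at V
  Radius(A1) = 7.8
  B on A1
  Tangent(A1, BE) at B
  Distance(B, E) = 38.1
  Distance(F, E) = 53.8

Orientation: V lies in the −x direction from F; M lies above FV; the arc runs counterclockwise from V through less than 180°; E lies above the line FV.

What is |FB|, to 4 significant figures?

50.93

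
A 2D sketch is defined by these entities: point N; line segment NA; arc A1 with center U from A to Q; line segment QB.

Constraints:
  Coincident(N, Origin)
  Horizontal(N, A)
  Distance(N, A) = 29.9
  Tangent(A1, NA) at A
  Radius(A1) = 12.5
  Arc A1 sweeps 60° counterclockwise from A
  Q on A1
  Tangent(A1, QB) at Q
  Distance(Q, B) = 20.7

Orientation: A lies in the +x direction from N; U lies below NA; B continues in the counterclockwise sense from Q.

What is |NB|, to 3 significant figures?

25.7

N is at the origin; NA is horizontal with |NA| = 29.9 and A on the +x side, so A = (29.9, 0.00). Tangency of A1 to NA means the radius UA is perpendicular to NA, so U = A + (0, -12.5) = (29.9, -12.5). On A1, A sits at bearing 90° from U; a 60° counterclockwise sweep puts Q at bearing 150°, so Q = U + 12.5·(cos 150°, sin 150°) = (19.1, -6.25). The tangent condition forces UQ to be normal to QB, so QB runs along (−sin 150°, cos 150°); with |QB| = 20.7, B = (8.72, -24.2). Then |NB| = |B − N| = 25.7.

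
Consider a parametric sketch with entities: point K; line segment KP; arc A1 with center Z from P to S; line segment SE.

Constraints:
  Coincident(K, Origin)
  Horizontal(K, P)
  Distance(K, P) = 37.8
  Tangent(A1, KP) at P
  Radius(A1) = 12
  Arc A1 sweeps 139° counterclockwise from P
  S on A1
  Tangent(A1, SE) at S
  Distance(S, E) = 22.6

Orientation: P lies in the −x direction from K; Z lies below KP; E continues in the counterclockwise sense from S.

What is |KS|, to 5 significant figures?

50.293

The tangent condition forces ZP to be normal to KP, so Z = P + (0, -12) = (-37.800, -12.000). On A1, P sits at bearing 90° from Z; a 139° counterclockwise sweep puts S at bearing 229°, so S = Z + 12.0·(cos 229°, sin 229°) = (-45.673, -21.057). Then |KS| = |S − K| = 50.293.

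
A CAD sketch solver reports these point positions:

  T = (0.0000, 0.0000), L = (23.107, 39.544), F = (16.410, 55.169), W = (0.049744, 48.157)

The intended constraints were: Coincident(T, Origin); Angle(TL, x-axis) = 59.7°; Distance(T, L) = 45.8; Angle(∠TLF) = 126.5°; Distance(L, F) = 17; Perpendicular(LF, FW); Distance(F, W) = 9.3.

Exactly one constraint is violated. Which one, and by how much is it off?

Distance(F, W) = 9.3 — off by 8.50.

T = (0.00, 0.00) ✓; TL at 59.70° ✓; |TL| = 45.80 ✓; ∠TLF = 126.5° ✓; |LF| = 17.00 ✓; ∠(LF, FW) = 90.00° ✓; |FW| = 17.80 ✗.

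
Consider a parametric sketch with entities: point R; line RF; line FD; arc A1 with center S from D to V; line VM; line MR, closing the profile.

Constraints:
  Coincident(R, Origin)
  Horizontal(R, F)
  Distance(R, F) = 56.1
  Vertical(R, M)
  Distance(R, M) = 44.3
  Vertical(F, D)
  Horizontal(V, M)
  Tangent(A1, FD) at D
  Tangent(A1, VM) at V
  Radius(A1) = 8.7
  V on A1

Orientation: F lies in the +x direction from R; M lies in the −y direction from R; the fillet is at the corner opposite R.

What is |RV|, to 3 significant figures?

64.9

The virtual corner opposite R is at (56.1, -44.3). The tangent condition forces SD to be normal to FD and since A1 is tangent to VM there, SV ⟂ VM, with radius 8.7, so the center S sits 8.7 in from both sides at S = (47.4, -35.6). That places the tangent points at D = (56.1, -35.6) on FD and V = (47.4, -44.3) on VM. Then |RV| = |V − R| = 64.9.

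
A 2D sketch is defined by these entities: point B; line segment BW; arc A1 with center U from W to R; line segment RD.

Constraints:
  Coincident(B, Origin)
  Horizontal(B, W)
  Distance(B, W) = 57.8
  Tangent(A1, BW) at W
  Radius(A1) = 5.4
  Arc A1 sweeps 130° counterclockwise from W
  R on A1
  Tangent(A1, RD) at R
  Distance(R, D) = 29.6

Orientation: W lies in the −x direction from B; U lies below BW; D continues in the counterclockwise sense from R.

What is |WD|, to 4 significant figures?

34.88

On A1, W sits at bearing 90° from U; a 130° counterclockwise sweep puts R at bearing 220°, so R = U + 5.4·(cos 220°, sin 220°) = (-61.94, -8.871). A1 meets RD tangentially, so UR is at right angles to RD, so RD runs along (−sin 220°, cos 220°); with |RD| = 29.6, D = (-42.91, -31.55). Then |WD| = |D − W| = 34.88.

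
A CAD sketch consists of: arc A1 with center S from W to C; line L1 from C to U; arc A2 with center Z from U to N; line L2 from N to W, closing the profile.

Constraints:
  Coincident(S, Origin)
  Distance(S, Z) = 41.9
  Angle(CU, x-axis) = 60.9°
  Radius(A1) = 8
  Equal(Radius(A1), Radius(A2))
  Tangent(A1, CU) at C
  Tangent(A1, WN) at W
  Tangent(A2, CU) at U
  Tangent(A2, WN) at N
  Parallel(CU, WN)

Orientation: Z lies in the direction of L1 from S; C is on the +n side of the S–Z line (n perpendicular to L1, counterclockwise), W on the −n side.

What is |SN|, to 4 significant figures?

42.66

Tangency of A1 to both parallel lines with radius 8.0 puts C and W at S ± 8.0·n: C = (-6.990, 3.891), W = (6.990, -3.891). Equal radii place U and N the same way about Z: U = Z + 8.0·n = (13.39, 40.50), N = Z − 8.0·n = (27.37, 32.72). Then |SN| = |N − S| = 42.66.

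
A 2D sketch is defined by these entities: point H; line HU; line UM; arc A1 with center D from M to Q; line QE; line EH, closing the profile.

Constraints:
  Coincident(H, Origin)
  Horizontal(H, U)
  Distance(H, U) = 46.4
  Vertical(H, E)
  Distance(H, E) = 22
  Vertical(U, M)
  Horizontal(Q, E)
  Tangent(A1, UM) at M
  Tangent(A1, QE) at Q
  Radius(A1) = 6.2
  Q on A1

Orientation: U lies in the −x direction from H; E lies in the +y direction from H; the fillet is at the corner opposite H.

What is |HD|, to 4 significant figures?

43.19

H is at the origin; HU is horizontal with |HU| = 46.4 and U on the −x side, so U = (-46.40, 0.000). HE is vertical with |HE| = 22.0 and E on the +y side, so E = (0.000, 22.00). The virtual corner opposite H is at (-46.40, 22.00). A1 meets UM tangentially, so DM is at right angles to UM and since A1 is tangent to QE there, DQ ⟂ QE, with radius 6.2, so the center D sits 6.2 in from both sides at D = (-40.20, 15.80). Then |HD| = |D − H| = 43.19.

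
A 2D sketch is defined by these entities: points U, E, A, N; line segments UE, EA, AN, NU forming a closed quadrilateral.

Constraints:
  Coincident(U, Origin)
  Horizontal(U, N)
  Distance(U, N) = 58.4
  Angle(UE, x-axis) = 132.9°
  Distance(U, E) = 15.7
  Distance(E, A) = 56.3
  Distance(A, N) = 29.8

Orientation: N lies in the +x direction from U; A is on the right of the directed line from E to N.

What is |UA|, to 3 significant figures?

41.2

U is at the origin; UN is horizontal with |UN| = 58.4 and N in +x, so N = (58.4, 0). UE runs at 132.9° with |UE| = 15.7, so E = (-10.7, 11.5). A is determined by |EA| = 56.3 and |AN| = 29.8 together: it lies at the intersection of circle(E, 56.3) and circle(N, 29.8). With |EN| = 70.0, the foot of the radical line on EN is 51.3 from E and the perpendicular offset is √(56.3² − 51.3²) = 23.2. Taking the right-of-EN solution: A = (36.1, -19.8).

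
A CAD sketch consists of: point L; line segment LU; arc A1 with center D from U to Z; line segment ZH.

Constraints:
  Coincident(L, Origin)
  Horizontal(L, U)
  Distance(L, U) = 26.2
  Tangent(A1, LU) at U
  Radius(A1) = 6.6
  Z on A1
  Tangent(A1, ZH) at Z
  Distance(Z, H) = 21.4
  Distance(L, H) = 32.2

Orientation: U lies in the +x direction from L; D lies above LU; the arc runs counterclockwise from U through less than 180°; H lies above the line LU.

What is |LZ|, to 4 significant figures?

33.06

Checks: L.y = 0.00, U.y = 0.00 ✓; |DZ| = 6.600 ✓; ∠(DZ, ZH) = 90.00° ✓; |ZH| = 21.40 ✓; |LH| = 32.20 ✓.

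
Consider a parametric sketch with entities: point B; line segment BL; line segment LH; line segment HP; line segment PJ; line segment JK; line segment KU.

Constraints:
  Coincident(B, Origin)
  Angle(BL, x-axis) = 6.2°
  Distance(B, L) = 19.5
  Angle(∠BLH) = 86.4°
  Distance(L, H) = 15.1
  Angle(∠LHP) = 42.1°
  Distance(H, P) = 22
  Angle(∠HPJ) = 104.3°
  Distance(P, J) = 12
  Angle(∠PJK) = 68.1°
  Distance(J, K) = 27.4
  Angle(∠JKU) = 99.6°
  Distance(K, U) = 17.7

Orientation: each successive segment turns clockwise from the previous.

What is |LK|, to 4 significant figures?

13.57

B is at the origin; BL runs at 6.2° with length 19.5, so L = (19.39, 2.106). ∠BLH = 86.4° gives LH at -87.40° from the x-axis; with |LH| = 15.1, H = (20.07, -12.98). ∠LHP = 42.1° gives HP at 134.7° from the x-axis; with |HP| = 22.0, P = (4.596, 2.659). ∠HPJ = 104.3° gives PJ at 59.00° from the x-axis; with |PJ| = 12.0, J = (10.78, 12.95). ∠PJK = 68.1° gives JK at -52.90° from the x-axis; with |JK| = 27.4, K = (27.30, -8.909). Then |LK| = |K − L| = 13.57.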